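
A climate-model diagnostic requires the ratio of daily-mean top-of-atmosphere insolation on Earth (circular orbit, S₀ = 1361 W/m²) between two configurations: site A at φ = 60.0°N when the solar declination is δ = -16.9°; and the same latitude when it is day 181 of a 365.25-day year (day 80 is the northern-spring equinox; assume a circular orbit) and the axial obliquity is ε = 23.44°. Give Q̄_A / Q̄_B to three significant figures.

Q̄_A / Q̄_B ≈ 0.134

— Configuration A (φ=+60.0°):
cos H₀ = −tan(+60.0°) tan(-16.900°) = 0.5262, H₀ = 1.0166 rad.
Bracket: H₀ sin φ sin δ + cos φ cos δ sin H₀ = 1.0166×0.86603×-0.29070 + 0.50000×0.95681×0.85034 = -0.255934 + 0.406807 = 0.150873.
Q̄ = (S₀/π) × [bracket] = (1361/π) × 0.150873 = 65.361 W/m².
— Configuration B (φ=+60.0°):
Solar longitude: λ_s = 360° × (181 − 80)/365.25 = 99.548°.
sin δ = sin 23.44° × sin 99.548° = 0.39228, so δ = +23.096°.
cos H₀ = −tan(+60.0°) tan(+23.096°) = -0.7386, H₀ = 2.4019 rad.
Bracket: H₀ sin φ sin δ + cos φ cos δ sin H₀ = 2.4019×0.86603×0.39228 + 0.50000×0.91985×0.67409 = 0.815988 + 0.310031 = 1.126019.
Q̄ = (S₀/π) × [bracket] = (1361/π) × 1.126019 = 487.81 W/m².
Ratio Q̄_A / Q̄_B = 65.361 / 487.81 = 0.1340.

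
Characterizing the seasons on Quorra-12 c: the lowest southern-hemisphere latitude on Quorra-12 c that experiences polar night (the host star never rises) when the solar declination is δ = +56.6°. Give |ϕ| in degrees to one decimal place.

Polar night requires cos h₀ = −tan ϕ tan δ ≥ 1, i.e. tan ϕ tan δ ≤ −1.
The boundary is |tan ϕ| · |tan δ| = 1, so |ϕ| = 90° − |δ| = 90° − 56.6° = 33.4° in the southern hemisphere.

|ϕ| = 33.4°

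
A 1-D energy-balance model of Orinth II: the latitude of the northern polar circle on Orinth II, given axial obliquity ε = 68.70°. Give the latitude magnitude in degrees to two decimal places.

21.30°

The polar circle is the lowest latitude that experiences at least one full rotation of continuous daylight at the northern-summer solstice; it lies at |ϕ| = 90° − ε = 90° − 68.70° = 21.30°.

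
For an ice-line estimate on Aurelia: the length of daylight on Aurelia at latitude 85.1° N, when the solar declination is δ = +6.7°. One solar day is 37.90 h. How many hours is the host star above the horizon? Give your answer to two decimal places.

37.90 h

Sunrise equation: cos h₀ = −tan ϕ · tan δ = -1.3703 ≤ −1, so the host star never sets (polar day) and h₀ = π.
Daylight = 2h₀/(2π) × 37.90 h = (3.1416/π) × 37.90 = 37.90 h.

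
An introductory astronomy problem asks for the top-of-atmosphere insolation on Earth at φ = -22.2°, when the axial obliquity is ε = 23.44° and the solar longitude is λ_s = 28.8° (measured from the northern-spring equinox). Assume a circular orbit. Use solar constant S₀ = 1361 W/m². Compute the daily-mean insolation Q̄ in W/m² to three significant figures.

Solar declination: sin δ = sin ε · sin λ_s = sin 23.44° × sin 28.8° = 0.19164, so δ = +11.048°.
cos H₀ = −tan(-22.2°) tan(+11.048°) = 0.0797, H₀ = 1.4910 rad.
Bracket: H₀ sin φ sin δ + cos φ cos δ sin H₀ = 1.4910×-0.37784×0.19164 + 0.92587×0.98147×0.99682 = -0.107962 + 0.905824 = 0.797862.
Q̄ = (S₀/π) × [bracket] = (1361/π) × 0.797862 = 345.6 W/m².

Q̄ ≈ 346 W/m²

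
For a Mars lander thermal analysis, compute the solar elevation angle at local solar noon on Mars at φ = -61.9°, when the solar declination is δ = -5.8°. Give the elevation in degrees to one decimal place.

At local noon the hour angle is zero, so the zenith angle equals |φ − δ| = |-61.9° − (-5.800°)| = 56.100°.
Elevation = 90° − 56.100° = 33.9°.

33.9°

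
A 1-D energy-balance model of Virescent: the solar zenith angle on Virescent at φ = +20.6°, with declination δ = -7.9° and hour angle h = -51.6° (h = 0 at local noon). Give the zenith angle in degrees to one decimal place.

θ_z = 58.2°

cos θ_z = sin φ sin δ + cos φ cos δ cos h = -0.048359 + 0.575913 = 0.527554.
θ_z = arccos(0.527554) = 58.2°.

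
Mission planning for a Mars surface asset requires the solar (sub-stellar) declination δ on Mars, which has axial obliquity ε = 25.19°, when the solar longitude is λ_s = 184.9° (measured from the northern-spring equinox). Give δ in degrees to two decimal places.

δ = -2.08°

sin δ = sin ε · sin λ_s = sin 25.19° × sin 184.9° = -0.036355.
δ = arcsin(-0.036355) = -2.08°.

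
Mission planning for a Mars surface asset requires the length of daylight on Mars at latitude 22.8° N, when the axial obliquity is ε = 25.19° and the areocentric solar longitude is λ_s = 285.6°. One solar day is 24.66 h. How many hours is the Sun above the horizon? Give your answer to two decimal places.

10.84 h

sin δ = sin 25.19° × sin 285.6° = -0.40994, so δ = -24.201°.
cos H₀ = −tan φ · tan δ = −tan(+22.8°) × tan(-24.201°) = 0.1889, so H₀ = 1.3807 rad = 79.11°.
Daylight = 2H₀/(2π) × 24.66 h = (1.3807/π) × 24.66 = 10.84 h.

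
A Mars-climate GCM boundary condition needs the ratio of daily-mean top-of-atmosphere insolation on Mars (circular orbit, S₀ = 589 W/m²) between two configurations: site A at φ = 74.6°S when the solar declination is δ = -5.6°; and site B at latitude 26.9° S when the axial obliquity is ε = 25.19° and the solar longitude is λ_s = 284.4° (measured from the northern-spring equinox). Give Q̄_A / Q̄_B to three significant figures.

Q̄_A / Q̄_B ≈ 0.381

— Configuration A (φ=-74.6°):
cos H₀ = −tan(-74.6°) tan(-5.600°) = -0.3560, H₀ = 1.9347 rad.
Bracket: H₀ sin φ sin δ + cos φ cos δ sin H₀ = 1.9347×-0.96410×-0.09758 + 0.26556×0.99523×0.93450 = 0.182011 + 0.246982 = 0.428993.
Q̄ = (S₀/π) × [bracket] = (589/π) × 0.428993 = 80.430 W/m².
— Configuration B (φ=-26.9°):
Solar declination: sin δ = sin ε · sin λ_s = sin 25.19° × sin 284.4° = -0.41225, so δ = -24.346°.
cos H₀ = −tan(-26.9°) tan(-24.346°) = -0.2296, H₀ = 1.8024 rad.
Bracket: H₀ sin φ sin δ + cos φ cos δ sin H₀ = 1.8024×-0.45243×-0.41225 + 0.89180×0.91107×0.97329 = 0.336173 + 0.790791 = 1.126964.
Q̄ = (S₀/π) × [bracket] = (589/π) × 1.126964 = 211.29 W/m².
Ratio Q̄_A / Q̄_B = 80.430 / 211.29 = 0.3807.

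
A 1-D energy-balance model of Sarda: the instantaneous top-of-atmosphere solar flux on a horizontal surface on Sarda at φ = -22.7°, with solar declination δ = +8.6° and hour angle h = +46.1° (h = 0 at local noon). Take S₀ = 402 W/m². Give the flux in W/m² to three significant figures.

231 W/m²

cos θ_z = sin φ sin δ + cos φ cos δ cos h = -0.057707 + 0.632497 = 0.574790.
Flux = S₀ · cos θ_z = 402 × 0.574790 = 231.1 W/m².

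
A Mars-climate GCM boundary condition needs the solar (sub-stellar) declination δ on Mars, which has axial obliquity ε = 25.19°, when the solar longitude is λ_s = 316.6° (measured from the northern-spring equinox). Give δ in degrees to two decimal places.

sin δ = sin ε · sin λ_s = sin 25.19° × sin 316.6° = -0.292439.
δ = arcsin(-0.292439) = -17.00°.

δ = -17.00°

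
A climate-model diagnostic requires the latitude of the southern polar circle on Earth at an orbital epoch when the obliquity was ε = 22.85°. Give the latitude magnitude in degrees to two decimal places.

67.15°

The polar circle is the lowest latitude that experiences at least one full rotation of continuous darkness at the northern-summer solstice; it lies at |ϕ| = 90° − ε = 90° − 22.85° = 67.15°.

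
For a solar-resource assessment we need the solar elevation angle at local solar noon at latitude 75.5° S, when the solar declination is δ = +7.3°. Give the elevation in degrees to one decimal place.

7.2°

At local noon the hour angle is zero, so the zenith angle equals |ϕ − δ| = |-75.5° − (+7.300°)| = 82.800°.
Elevation = 90° − 82.800° = 7.2°.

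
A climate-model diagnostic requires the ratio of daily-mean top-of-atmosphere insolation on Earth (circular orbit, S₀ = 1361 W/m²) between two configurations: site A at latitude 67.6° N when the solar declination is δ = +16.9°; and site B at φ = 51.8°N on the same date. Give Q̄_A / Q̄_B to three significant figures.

Q̄_A / Q̄_B ≈ 0.896

— Configuration A (φ=+67.6°):
cos H₀ = −tan(+67.6°) tan(+16.900°) = -0.7371, H₀ = 2.3996 rad.
Bracket: H₀ sin φ sin δ + cos φ cos δ sin H₀ = 2.3996×0.92455×0.29070 + 0.38107×0.95681×0.67575 = 0.644933 + 0.246386 = 0.891319.
Q̄ = (S₀/π) × [bracket] = (1361/π) × 0.891319 = 386.14 W/m².
— Configuration B (φ=+51.8°):
cos H₀ = −tan(+51.8°) tan(+16.900°) = -0.3861, H₀ = 1.9672 rad.
Bracket: H₀ sin φ sin δ + cos φ cos δ sin H₀ = 1.9672×0.78586×0.29070 + 0.61841×0.95681×0.92246 = 0.449406 + 0.545820 = 0.995226.
Q̄ = (S₀/π) × [bracket] = (1361/π) × 0.995226 = 431.15 W/m².
Ratio Q̄_A / Q̄_B = 386.14 / 431.15 = 0.8956.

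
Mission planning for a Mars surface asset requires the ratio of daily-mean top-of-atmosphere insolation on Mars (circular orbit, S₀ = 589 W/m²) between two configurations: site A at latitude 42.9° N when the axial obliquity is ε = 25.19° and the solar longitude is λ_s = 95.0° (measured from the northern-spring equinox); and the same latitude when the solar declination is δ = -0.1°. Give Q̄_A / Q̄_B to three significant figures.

— Configuration A (φ=+42.9°):
Solar declination: sin δ = sin ε · sin λ_s = sin 25.19° × sin 95.0° = 0.42400, so δ = +25.087°.
cos H₀ = −tan(+42.9°) tan(+25.087°) = -0.4350, H₀ = 2.0209 rad.
Bracket: H₀ sin φ sin δ + cos φ cos δ sin H₀ = 2.0209×0.68072×0.42400 + 0.73254×0.90566×0.90041 = 0.583283 + 0.597361 = 1.180644.
Q̄ = (S₀/π) × [bracket] = (589/π) × 1.180644 = 221.35 W/m².
— Configuration B (φ=+42.9°):
cos H₀ = −tan(+42.9°) tan(-0.100°) = 0.0016, H₀ = 1.5692 rad.
Bracket: H₀ sin φ sin δ + cos φ cos δ sin H₀ = 1.5692×0.68072×-0.00175 + 0.73254×1.00000×1.00000 = -0.001869 + 0.732540 = 0.730671.
Q̄ = (S₀/π) × [bracket] = (589/π) × 0.730671 = 136.99 W/m².
Ratio Q̄_A / Q̄_B = 221.35 / 136.99 = 1.616.

Q̄_A / Q̄_B ≈ 1.62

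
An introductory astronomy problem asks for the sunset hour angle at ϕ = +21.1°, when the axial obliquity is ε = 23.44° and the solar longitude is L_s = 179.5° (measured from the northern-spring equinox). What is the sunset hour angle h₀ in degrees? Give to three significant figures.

h₀ = 90.1°

Solar declination: sin δ = sin ε · sin L_s = sin 23.44° × sin 179.5° = 0.00347, so δ = +0.199°.
cos h₀ = −tan ϕ · tan δ = −tan(+21.1°) × tan(+0.199°) = -0.0013, so h₀ = 1.5721 rad = 90.08°.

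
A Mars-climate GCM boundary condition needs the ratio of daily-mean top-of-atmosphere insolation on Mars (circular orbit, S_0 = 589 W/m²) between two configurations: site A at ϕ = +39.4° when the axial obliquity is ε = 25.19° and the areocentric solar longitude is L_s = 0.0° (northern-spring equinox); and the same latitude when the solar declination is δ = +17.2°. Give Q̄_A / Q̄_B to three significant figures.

Q̄_A / Q̄_B ≈ 0.731

— Configuration A (ϕ=+39.4°):
sin δ = sin 25.19° × sin 0.0° = 0.00000, so δ = +0.000°.
cos h₀ = −tan(+39.4°) tan(+0.000°) = -0.0000, h₀ = 1.5708 rad.
Bracket: h₀ sin ϕ sin δ + cos ϕ cos δ sin h₀ = 1.5708×0.63473×0.00000 + 0.77273×1.00000×1.00000 = 0.000000 + 0.772730 = 0.772730.
Q̄ = (S_0/π) × [bracket] = (589/π) × 0.772730 = 144.87 W/m².
— Configuration B (ϕ=+39.4°):
cos h₀ = −tan(+39.4°) tan(+17.200°) = -0.2543, h₀ = 1.8279 rad.
Bracket: h₀ sin ϕ sin δ + cos ϕ cos δ sin h₀ = 1.8279×0.63473×0.29571 + 0.77273×0.95528×0.96713 = 0.343090 + 0.713910 = 1.057000.
Q̄ = (S_0/π) × [bracket] = (589/π) × 1.057000 = 198.17 W/m².
Ratio Q̄_A / Q̄_B = 144.87 / 198.17 = 0.7310.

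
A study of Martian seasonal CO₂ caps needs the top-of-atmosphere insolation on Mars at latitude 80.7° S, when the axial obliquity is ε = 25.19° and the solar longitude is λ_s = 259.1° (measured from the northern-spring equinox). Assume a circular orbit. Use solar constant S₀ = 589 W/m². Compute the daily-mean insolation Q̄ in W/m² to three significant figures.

Q̄ ≈ 243 W/m²

Solar declination: sin δ = sin ε · sin λ_s = sin 25.19° × sin 259.1° = -0.41794, so δ = -24.705°.
cos H₀ = −tan(-80.7°) tan(-24.705°) = -2.8094 ≤ −1 ⇒ polar day, H₀ = π.
Bracket: H₀ sin φ sin δ + cos φ cos δ sin H₀ = 3.1416×-0.98686×-0.41794 + 0.16160×0.90847×0.00000 = 1.295747 + 0.000000 = 1.295747.
Q̄ = (S₀/π) × [bracket] = (589/π) × 1.295747 = 242.9 W/m².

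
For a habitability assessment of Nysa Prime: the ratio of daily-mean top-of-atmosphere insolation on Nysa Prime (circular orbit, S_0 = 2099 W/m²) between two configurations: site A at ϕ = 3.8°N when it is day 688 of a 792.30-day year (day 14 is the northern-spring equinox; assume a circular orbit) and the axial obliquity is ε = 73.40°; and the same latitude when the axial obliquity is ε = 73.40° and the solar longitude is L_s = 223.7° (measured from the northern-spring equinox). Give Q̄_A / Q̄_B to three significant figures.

— Configuration A (ϕ=+3.8°):
Solar longitude: L_s = 360° × (688 − 14)/792.30 = 306.248°.
sin δ = sin 73.40° × sin 306.248° = -0.77286, so δ = -50.611°.
cos h₀ = −tan(+3.8°) tan(-50.611°) = 0.0809, h₀ = 1.4898 rad.
Bracket: h₀ sin ϕ sin δ + cos ϕ cos δ sin h₀ = 1.4898×0.06627×-0.77286 + 0.99780×0.63458×0.99672 = -0.076304 + 0.631107 = 0.554803.
Q̄ = (S_0/π) × [bracket] = (2099/π) × 0.554803 = 370.68 W/m².
— Configuration B (ϕ=+3.8°):
Solar declination: sin δ = sin ε · sin L_s = sin 73.40° × sin 223.7° = -0.66209, so δ = -41.459°.
cos h₀ = −tan(+3.8°) tan(-41.459°) = 0.0587, h₀ = 1.5121 rad.
Bracket: h₀ sin ϕ sin δ + cos ϕ cos δ sin h₀ = 1.5121×0.06627×-0.66209 + 0.99780×0.74943×0.99828 = -0.066346 + 0.746495 = 0.680149.
Q̄ = (S_0/π) × [bracket] = (2099/π) × 0.680149 = 454.43 W/m².
Ratio Q̄_A / Q̄_B = 370.68 / 454.43 = 0.8157.

Q̄_A / Q̄_B ≈ 0.816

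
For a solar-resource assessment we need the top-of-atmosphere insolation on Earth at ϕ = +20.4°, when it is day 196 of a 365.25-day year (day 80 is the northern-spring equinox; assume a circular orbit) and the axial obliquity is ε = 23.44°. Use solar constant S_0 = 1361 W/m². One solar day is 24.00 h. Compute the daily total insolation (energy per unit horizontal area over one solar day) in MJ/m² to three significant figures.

Solar longitude: L_s = 360° × (196 − 80)/365.25 = 114.333°.
sin δ = sin 23.44° × sin 114.333° = 0.36245, so δ = +21.251°.
cos h₀ = −tan(+20.4°) tan(+21.251°) = -0.1446, h₀ = 1.7159 rad.
Bracket: h₀ sin ϕ sin δ + cos ϕ cos δ sin h₀ = 1.7159×0.34857×0.36245 + 0.93728×0.93200×0.98949 = 0.216785 + 0.864364 = 1.081149.
Q̄ = (S_0/π) × [bracket] = (1361/π) × 1.081149 = 468.38 W/m².
Daily total = Q̄ × 24.00 h × 3600 s/h = 468.38 × 24.00 × 3600 / 10⁶ = 40.47 MJ/m².

40.5 MJ/m²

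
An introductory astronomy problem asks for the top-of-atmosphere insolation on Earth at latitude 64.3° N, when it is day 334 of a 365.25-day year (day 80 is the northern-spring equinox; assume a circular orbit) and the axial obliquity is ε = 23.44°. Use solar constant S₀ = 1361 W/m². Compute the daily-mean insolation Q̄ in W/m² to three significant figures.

Q̄ ≈ 10.6 W/m²

Solar longitude: λ_s = 360° × (334 − 80)/365.25 = 250.349°.
sin δ = sin 23.44° × sin 250.349° = -0.37462, so δ = -22.001°.
cos H₀ = −tan(+64.3°) tan(-22.001°) = 0.8395, H₀ = 0.5744 rad.
Bracket: H₀ sin φ sin δ + cos φ cos δ sin H₀ = 0.5744×0.90108×-0.37462 + 0.43366×0.92718×0.54330 = -0.193896 + 0.218451 = 0.024555.
Q̄ = (S₀/π) × [bracket] = (1361/π) × 0.024555 = 10.64 W/m².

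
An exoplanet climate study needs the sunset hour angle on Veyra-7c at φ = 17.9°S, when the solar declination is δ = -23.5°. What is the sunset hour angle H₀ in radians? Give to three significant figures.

H₀ = 1.71 rad

cos H₀ = −tan φ · tan δ = −tan(-17.9°) × tan(-23.500°) = -0.1404, so H₀ = 1.7117 rad = 98.07°.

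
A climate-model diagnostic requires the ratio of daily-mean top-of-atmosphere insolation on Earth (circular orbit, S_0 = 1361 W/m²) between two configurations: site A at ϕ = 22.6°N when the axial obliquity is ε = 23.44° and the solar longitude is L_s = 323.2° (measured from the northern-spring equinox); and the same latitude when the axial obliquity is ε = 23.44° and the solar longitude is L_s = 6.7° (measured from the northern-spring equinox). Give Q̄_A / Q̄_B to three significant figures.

Q̄_A / Q̄_B ≈ 0.797

— Configuration A (ϕ=+22.6°):
Solar declination: sin δ = sin ε · sin L_s = sin 23.44° × sin 323.2° = -0.23828, so δ = -13.785°.
cos h₀ = −tan(+22.6°) tan(-13.785°) = 0.1021, h₀ = 1.4685 rad.
Bracket: h₀ sin ϕ sin δ + cos ϕ cos δ sin h₀ = 1.4685×0.38430×-0.23828 + 0.92321×0.97120×0.99477 = -0.134472 + 0.891932 = 0.757460.
Q̄ = (S_0/π) × [bracket] = (1361/π) × 0.757460 = 328.15 W/m².
— Configuration B (ϕ=+22.6°):
Solar declination: sin δ = sin ε · sin L_s = sin 23.44° × sin 6.7° = 0.04641, so δ = +2.660°.
cos h₀ = −tan(+22.6°) tan(+2.660°) = -0.0193, h₀ = 1.5901 rad.
Bracket: h₀ sin ϕ sin δ + cos ϕ cos δ sin h₀ = 1.5901×0.38430×0.04641 + 0.92321×0.99892×0.99981 = 0.028360 + 0.922038 = 0.950398.
Q̄ = (S_0/π) × [bracket] = (1361/π) × 0.950398 = 411.73 W/m².
Ratio Q̄_A / Q̄_B = 328.15 / 411.73 = 0.7970.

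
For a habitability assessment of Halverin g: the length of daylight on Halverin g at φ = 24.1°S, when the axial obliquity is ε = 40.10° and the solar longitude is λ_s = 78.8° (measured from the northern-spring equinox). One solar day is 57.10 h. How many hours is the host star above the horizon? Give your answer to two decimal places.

21.77 h

Solar declination: sin δ = sin ε · sin λ_s = sin 40.10° × sin 78.8° = 0.63186, so δ = +39.187°.
cos H₀ = −tan φ · tan δ = −tan(-24.1°) × tan(+39.187°) = 0.3647, so H₀ = 1.1975 rad = 68.61°.
Daylight = 2H₀/(2π) × 57.10 h = (1.1975/π) × 57.10 = 21.77 h.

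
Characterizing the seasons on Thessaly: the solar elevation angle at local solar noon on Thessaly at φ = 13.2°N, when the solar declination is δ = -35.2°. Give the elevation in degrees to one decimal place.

41.6°

At local noon the hour angle is zero, so the zenith angle equals |φ − δ| = |+13.2° − (-35.200°)| = 48.400°.
Elevation = 90° − 48.400° = 41.6°.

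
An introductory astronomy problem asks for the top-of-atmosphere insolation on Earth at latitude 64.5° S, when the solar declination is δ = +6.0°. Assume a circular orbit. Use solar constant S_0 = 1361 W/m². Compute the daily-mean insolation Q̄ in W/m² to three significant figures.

cos h₀ = −tan(-64.5°) tan(+6.000°) = 0.2204, h₀ = 1.3486 rad.
Bracket: h₀ sin ϕ sin δ + cos ϕ cos δ sin h₀ = 1.3486×-0.90259×0.10453 + 0.43051×0.99452×0.97542 = -0.127237 + 0.417627 = 0.290390.
Q̄ = (S_0/π) × [bracket] = (1361/π) × 0.290390 = 125.8 W/m².

Q̄ ≈ 126 W/m²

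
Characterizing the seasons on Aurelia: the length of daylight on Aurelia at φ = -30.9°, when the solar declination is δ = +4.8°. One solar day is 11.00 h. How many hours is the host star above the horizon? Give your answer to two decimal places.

5.32 h

cos H₀ = −tan φ · tan δ = −tan(-30.9°) × tan(+4.800°) = 0.0503, so H₀ = 1.5205 rad = 87.12°.
Daylight = 2H₀/(2π) × 11.00 h = (1.5205/π) × 11.00 = 5.32 h.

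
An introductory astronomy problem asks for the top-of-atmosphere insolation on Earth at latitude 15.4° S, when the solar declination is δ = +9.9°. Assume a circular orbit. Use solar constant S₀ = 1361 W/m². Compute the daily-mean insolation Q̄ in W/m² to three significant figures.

Q̄ ≈ 381 W/m²

cos H₀ = −tan(-15.4°) tan(+9.900°) = 0.0481, H₀ = 1.5227 rad.
Bracket: H₀ sin φ sin δ + cos φ cos δ sin H₀ = 1.5227×-0.26556×0.17193 + 0.96410×0.98511×0.99884 = -0.069523 + 0.948643 = 0.879120.
Q̄ = (S₀/π) × [bracket] = (1361/π) × 0.879120 = 380.9 W/m².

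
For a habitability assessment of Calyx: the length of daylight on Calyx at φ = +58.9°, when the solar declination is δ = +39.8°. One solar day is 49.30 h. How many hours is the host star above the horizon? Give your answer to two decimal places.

49.30 h

Sunrise equation: cos H₀ = −tan φ · tan δ = -1.3812 ≤ −1, so the host star never sets (polar day) and H₀ = π.
Daylight = 2H₀/(2π) × 49.30 h = (3.1416/π) × 49.30 = 49.30 h.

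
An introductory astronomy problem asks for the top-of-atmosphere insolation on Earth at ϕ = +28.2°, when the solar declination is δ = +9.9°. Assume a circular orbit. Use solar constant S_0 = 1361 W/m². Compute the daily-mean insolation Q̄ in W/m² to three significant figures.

cos h₀ = −tan(+28.2°) tan(+9.900°) = -0.0936, h₀ = 1.6645 rad.
Bracket: h₀ sin ϕ sin δ + cos ϕ cos δ sin h₀ = 1.6645×0.47255×0.17193 + 0.88130×0.98511×0.99561 = 0.135233 + 0.864366 = 0.999599.
Q̄ = (S_0/π) × [bracket] = (1361/π) × 0.999599 = 433.0 W/m².

Q̄ ≈ 433 W/m²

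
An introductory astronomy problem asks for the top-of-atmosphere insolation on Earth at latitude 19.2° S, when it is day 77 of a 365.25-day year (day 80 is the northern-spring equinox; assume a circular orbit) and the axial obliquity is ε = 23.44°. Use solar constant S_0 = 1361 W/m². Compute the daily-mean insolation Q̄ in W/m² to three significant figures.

Solar longitude: L_s = 360° × (77 − 80)/365.25 = -2.957°, i.e. -2.957° + 360° = 357.043°.
sin δ = sin 23.44° × sin 357.043° = -0.02052, so δ = -1.176°.
cos h₀ = −tan(-19.2°) tan(-1.176°) = -0.0071, h₀ = 1.5779 rad.
Bracket: h₀ sin ϕ sin δ + cos ϕ cos δ sin h₀ = 1.5779×-0.32887×-0.02052 + 0.94438×0.99979×0.99997 = 0.010648 + 0.944153 = 0.954801.
Q̄ = (S_0/π) × [bracket] = (1361/π) × 0.954801 = 413.6 W/m².

Q̄ ≈ 414 W/m²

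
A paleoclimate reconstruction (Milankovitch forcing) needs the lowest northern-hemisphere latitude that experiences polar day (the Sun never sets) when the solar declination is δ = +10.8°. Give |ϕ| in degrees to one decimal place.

|ϕ| = 79.2°

Polar day requires cos h₀ = −tan ϕ tan δ ≤ −1, i.e. tan ϕ tan δ ≥ 1.
The boundary is |tan ϕ| · |tan δ| = 1, so |ϕ| = 90° − |δ| = 90° − 10.8° = 79.2° in the northern hemisphere.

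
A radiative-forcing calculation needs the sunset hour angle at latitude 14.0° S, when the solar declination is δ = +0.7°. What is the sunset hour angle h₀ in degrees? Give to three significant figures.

h₀ = 89.8°

cos h₀ = −tan ϕ · tan δ = −tan(-14.0°) × tan(+0.700°) = 0.0030, so h₀ = 1.5678 rad = 89.83°.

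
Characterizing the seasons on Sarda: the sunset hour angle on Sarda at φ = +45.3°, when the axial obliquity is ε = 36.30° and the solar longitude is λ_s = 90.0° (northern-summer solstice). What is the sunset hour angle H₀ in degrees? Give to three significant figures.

Solar declination: sin δ = sin ε · sin λ_s = sin 36.30° × sin 90.0° = 0.59201, so δ = +36.300°.
cos H₀ = −tan φ · tan δ = −tan(+45.3°) × tan(+36.300°) = -0.7423, so H₀ = 2.4073 rad = 137.93°.

H₀ = 138°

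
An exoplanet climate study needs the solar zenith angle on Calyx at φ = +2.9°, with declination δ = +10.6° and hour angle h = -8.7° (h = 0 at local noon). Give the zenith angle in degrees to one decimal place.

cos θ_z = sin φ sin δ + cos φ cos δ cos h = 0.009307 + 0.970381 = 0.979688.
θ_z = arccos(0.979688) = 11.6°.

θ_z = 11.6°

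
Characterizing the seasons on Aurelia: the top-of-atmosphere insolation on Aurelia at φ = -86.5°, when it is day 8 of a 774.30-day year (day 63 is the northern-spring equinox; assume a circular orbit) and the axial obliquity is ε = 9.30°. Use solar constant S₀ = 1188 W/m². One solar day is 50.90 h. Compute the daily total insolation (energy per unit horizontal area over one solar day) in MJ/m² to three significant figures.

Solar longitude: λ_s = 360° × (8 − 63)/774.30 = -25.571°, i.e. -25.571° + 360° = 334.429°.
sin δ = sin 9.30° × sin 334.429° = -0.06975, so δ = -4.000°.
cos H₀ = −tan(-86.5°) tan(-4.000°) = -1.1433 ≤ −1 ⇒ polar day, H₀ = π.
Bracket: H₀ sin φ sin δ + cos φ cos δ sin H₀ = 3.1416×-0.99813×-0.06975 + 0.06105×0.99756×0.00000 = 0.218717 + 0.000000 = 0.218717.
Q̄ = (S₀/π) × [bracket] = (1188/π) × 0.218717 = 82.708 W/m².
Daily total = Q̄ × 50.90 h × 3600 s/h = 82.708 × 50.90 × 3600 / 10⁶ = 15.16 MJ/m².

15.2 MJ/m²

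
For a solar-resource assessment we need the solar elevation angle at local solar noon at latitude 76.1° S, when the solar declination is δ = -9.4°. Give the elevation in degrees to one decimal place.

23.3°

At local noon the hour angle is zero, so the zenith angle equals |ϕ − δ| = |-76.1° − (-9.400°)| = 66.700°.
Elevation = 90° − 66.700° = 23.3°.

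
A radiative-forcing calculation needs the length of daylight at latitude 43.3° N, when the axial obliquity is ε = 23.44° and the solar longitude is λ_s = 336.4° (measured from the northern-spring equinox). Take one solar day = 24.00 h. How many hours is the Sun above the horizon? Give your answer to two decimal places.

10.83 h

Solar declination: sin δ = sin ε · sin λ_s = sin 23.44° × sin 336.4° = -0.15925, so δ = -9.164°.
cos H₀ = −tan φ · tan δ = −tan(+43.3°) × tan(-9.164°) = 0.1520, so H₀ = 1.4182 rad = 81.26°.
Daylight = 2H₀/(2π) × 24.00 h = (1.4182/π) × 24.00 = 10.83 h.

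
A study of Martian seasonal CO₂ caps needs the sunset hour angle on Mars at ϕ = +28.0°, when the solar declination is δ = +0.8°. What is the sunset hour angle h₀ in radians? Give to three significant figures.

cos h₀ = −tan ϕ · tan δ = −tan(+28.0°) × tan(+0.800°) = -0.0074, so h₀ = 1.5782 rad = 90.43°.

h₀ = 1.58 rad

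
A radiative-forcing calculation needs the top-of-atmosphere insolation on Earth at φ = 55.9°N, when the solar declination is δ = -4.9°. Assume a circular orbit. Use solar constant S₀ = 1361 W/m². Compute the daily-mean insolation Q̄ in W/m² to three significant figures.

cos H₀ = −tan(+55.9°) tan(-4.900°) = 0.1266, H₀ = 1.4438 rad.
Bracket: H₀ sin φ sin δ + cos φ cos δ sin H₀ = 1.4438×0.82806×-0.08542 + 0.56064×0.99635×0.99195 = -0.102124 + 0.554097 = 0.451973.
Q̄ = (S₀/π) × [bracket] = (1361/π) × 0.451973 = 195.8 W/m².

Q̄ ≈ 196 W/m²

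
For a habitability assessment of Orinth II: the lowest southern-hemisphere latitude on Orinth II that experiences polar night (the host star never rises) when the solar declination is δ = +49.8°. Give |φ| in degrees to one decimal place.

Polar night requires cos H₀ = −tan φ tan δ ≥ 1, i.e. tan φ tan δ ≤ −1.
The boundary is |tan φ| · |tan δ| = 1, so |φ| = 90° − |δ| = 90° − 49.8° = 40.2° in the southern hemisphere.

|φ| = 40.2°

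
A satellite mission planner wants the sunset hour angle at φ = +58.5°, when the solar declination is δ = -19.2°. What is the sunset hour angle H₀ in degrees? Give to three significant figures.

H₀ = 55.4°

cos H₀ = −tan φ · tan δ = −tan(+58.5°) × tan(-19.200°) = 0.5683, so H₀ = 0.9664 rad = 55.37°.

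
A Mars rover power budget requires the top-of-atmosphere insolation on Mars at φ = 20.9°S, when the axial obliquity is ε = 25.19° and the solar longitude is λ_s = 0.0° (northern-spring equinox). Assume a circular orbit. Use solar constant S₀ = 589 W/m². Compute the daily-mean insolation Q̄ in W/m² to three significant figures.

Solar declination: sin δ = sin ε · sin λ_s = sin 25.19° × sin 0.0° = 0.00000, so δ = +0.000°.
cos H₀ = −tan(-20.9°) tan(+0.000°) = 0.0000, H₀ = 1.5708 rad.
Bracket: H₀ sin φ sin δ + cos φ cos δ sin H₀ = 1.5708×-0.35674×0.00000 + 0.93420×1.00000×1.00000 = -0.000000 + 0.934200 = 0.934200.
Q̄ = (S₀/π) × [bracket] = (589/π) × 0.934200 = 175.1 W/m².

Q̄ ≈ 175 W/m²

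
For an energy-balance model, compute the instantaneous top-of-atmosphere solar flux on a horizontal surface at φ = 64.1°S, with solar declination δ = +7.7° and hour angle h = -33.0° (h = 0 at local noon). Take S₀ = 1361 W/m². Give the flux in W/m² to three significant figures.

330 W/m²

cos θ_z = sin φ sin δ + cos φ cos δ cos h = -0.120528 + 0.363030 = 0.242502.
Flux = S₀ · cos θ_z = 1361 × 0.242502 = 330.0 W/m².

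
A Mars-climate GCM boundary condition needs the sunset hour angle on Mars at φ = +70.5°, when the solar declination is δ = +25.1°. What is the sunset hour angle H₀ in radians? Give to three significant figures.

H₀ = 3.14 rad

Sunrise equation: cos H₀ = −tan φ · tan δ = -1.3228 ≤ −1, so the Sun never sets (polar day) and H₀ = π.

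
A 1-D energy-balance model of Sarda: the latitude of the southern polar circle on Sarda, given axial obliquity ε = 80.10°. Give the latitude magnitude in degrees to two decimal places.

9.90°

The polar circle is the lowest latitude that experiences at least one full rotation of continuous darkness at the northern-summer solstice; it lies at |ϕ| = 90° − ε = 90° − 80.10° = 9.90°.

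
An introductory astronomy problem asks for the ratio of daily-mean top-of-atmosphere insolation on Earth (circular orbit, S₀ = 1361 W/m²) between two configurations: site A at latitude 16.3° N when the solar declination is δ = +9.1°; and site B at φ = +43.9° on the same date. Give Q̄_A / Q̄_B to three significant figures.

Q̄_A / Q̄_B ≈ 1.14

— Configuration A (φ=+16.3°):
cos H₀ = −tan(+16.3°) tan(+9.100°) = -0.0468, H₀ = 1.6177 rad.
Bracket: H₀ sin φ sin δ + cos φ cos δ sin H₀ = 1.6177×0.28067×0.15816 + 0.95981×0.98741×0.99890 = 0.071811 + 0.946683 = 1.018494.
Q̄ = (S₀/π) × [bracket] = (1361/π) × 1.018494 = 441.23 W/m².
— Configuration B (φ=+43.9°):
cos H₀ = −tan(+43.9°) tan(+9.100°) = -0.1541, H₀ = 1.7256 rad.
Bracket: H₀ sin φ sin δ + cos φ cos δ sin H₀ = 1.7256×0.69340×0.15816 + 0.72055×0.98741×0.98805 = 0.189243 + 0.702976 = 0.892219.
Q̄ = (S₀/π) × [bracket] = (1361/π) × 0.892219 = 386.53 W/m².
Ratio Q̄_A / Q̄_B = 441.23 / 386.53 = 1.142.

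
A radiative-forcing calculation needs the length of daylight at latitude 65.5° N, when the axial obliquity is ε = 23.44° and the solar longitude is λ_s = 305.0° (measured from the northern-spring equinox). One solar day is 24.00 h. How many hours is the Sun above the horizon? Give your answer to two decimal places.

Solar declination: sin δ = sin ε · sin λ_s = sin 23.44° × sin 305.0° = -0.32585, so δ = -19.017°.
cos H₀ = −tan φ · tan δ = −tan(+65.5°) × tan(-19.017°) = 0.7563, so H₀ = 0.7132 rad = 40.86°.
Daylight = 2H₀/(2π) × 24.00 h = (0.7132/π) × 24.00 = 5.45 h.

5.45 h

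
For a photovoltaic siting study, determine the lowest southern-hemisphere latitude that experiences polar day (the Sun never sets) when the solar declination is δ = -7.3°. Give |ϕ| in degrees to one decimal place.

Polar day requires cos h₀ = −tan ϕ tan δ ≤ −1, i.e. tan ϕ tan δ ≥ 1.
The boundary is |tan ϕ| · |tan δ| = 1, so |ϕ| = 90° − |δ| = 90° − 7.3° = 82.7° in the southern hemisphere.

|ϕ| = 82.7°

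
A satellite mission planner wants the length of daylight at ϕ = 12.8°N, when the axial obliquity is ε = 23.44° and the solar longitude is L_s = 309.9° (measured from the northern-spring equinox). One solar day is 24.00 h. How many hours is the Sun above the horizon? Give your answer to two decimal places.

Solar declination: sin δ = sin ε · sin L_s = sin 23.44° × sin 309.9° = -0.30517, so δ = -17.768°.
cos h₀ = −tan ϕ · tan δ = −tan(+12.8°) × tan(-17.768°) = 0.0728, so h₀ = 1.4979 rad = 85.82°.
Daylight = 2h₀/(2π) × 24.00 h = (1.4979/π) × 24.00 = 11.44 h.

11.44 h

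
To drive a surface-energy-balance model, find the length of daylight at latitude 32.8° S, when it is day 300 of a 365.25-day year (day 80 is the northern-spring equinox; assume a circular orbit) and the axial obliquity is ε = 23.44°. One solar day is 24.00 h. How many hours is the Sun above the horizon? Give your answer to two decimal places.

Solar longitude: λ_s = 360° × (300 − 80)/365.25 = 216.838°.
sin δ = sin 23.44° × sin 216.838° = -0.23849, so δ = -13.798°.
cos H₀ = −tan φ · tan δ = −tan(-32.8°) × tan(-13.798°) = -0.1583, so H₀ = 1.7297 rad = 99.11°.
Daylight = 2H₀/(2π) × 24.00 h = (1.7297/π) × 24.00 = 13.21 h.

13.21 h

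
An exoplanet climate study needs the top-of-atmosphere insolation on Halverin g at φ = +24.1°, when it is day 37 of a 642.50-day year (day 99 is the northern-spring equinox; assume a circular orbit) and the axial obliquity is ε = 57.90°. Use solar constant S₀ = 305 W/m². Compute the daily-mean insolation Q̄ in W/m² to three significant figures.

Q̄ ≈ 49.9 W/m²

Solar longitude: λ_s = 360° × (37 − 99)/642.50 = -34.739°, i.e. -34.739° + 360° = 325.261°.
sin δ = sin 57.90° × sin 325.261° = -0.48273, so δ = -28.864°.
cos H₀ = −tan(+24.1°) tan(-28.864°) = 0.2466, H₀ = 1.3217 rad.
Bracket: H₀ sin φ sin δ + cos φ cos δ sin H₀ = 1.3217×0.40833×-0.48273 + 0.91283×0.87577×0.96913 = -0.260524 + 0.774751 = 0.514227.
Q̄ = (S₀/π) × [bracket] = (305/π) × 0.514227 = 49.92 W/m².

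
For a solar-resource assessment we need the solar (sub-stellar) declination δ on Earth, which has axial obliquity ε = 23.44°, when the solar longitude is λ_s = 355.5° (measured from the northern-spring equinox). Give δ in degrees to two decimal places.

sin δ = sin ε · sin λ_s = sin 23.44° × sin 355.5° = -0.031210.
δ = arcsin(-0.031210) = -1.79°.

δ = -1.79°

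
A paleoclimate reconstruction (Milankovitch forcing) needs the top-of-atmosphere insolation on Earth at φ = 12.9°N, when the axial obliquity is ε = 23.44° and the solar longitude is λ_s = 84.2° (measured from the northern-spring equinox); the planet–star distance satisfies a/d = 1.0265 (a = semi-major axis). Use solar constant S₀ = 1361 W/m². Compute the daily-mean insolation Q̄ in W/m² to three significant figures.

Solar declination: sin δ = sin ε · sin λ_s = sin 23.44° × sin 84.2° = 0.39575, so δ = +23.313°.
cos H₀ = −tan(+12.9°) tan(+23.313°) = -0.0987, H₀ = 1.6697 rad.
Bracket: H₀ sin φ sin δ + cos φ cos δ sin H₀ = 1.6697×0.22325×0.39575 + 0.97476×0.91836×0.99512 = 0.147520 + 0.890812 = 1.038332.
Inverse-square distance factor (a/d)² = 1.0265² = 1.053702.
Q̄ = (S₀/π) × 1.053702 × [bracket] = (1361/π) × 1.053702 × 1.038332 = 474.0 W/m².

Q̄ ≈ 474 W/m²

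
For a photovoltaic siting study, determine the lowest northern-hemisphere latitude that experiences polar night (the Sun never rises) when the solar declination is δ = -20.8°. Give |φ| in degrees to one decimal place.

Polar night requires cos H₀ = −tan φ tan δ ≥ 1, i.e. tan φ tan δ ≤ −1.
The boundary is |tan φ| · |tan δ| = 1, so |φ| = 90° − |δ| = 90° − 20.8° = 69.2° in the northern hemisphere.

|φ| = 69.2°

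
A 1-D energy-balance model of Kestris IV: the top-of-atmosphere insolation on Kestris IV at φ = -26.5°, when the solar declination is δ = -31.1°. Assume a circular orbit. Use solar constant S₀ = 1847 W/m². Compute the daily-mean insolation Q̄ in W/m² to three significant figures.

cos H₀ = −tan(-26.5°) tan(-31.100°) = -0.3008, H₀ = 1.8763 rad.
Bracket: H₀ sin φ sin δ + cos φ cos δ sin H₀ = 1.8763×-0.44620×-0.51653 + 0.89493×0.85627×0.95370 = 0.432442 + 0.730822 = 1.163264.
Q̄ = (S₀/π) × [bracket] = (1847/π) × 1.163264 = 683.9 W/m².

Q̄ ≈ 684 W/m²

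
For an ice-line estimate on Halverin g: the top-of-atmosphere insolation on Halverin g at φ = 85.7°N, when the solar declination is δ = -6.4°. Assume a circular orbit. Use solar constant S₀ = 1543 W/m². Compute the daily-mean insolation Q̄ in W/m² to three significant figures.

Q̄ ≈ 0.00 W/m²

cos H₀ = −tan(+85.7°) tan(-6.400°) = 1.4918 ≥ 1 ⇒ polar night, H₀ = 0 and Q̄ = 0.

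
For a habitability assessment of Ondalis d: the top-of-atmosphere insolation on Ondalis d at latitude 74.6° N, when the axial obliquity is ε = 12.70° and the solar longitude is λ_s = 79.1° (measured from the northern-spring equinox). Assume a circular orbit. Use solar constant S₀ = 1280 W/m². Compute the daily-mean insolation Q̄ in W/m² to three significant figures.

Q̄ ≈ 275 W/m²

Solar declination: sin δ = sin ε · sin λ_s = sin 12.70° × sin 79.1° = 0.21588, so δ = +12.467°.
cos H₀ = −tan(+74.6°) tan(+12.467°) = -0.8027, H₀ = 2.5026 rad.
Bracket: H₀ sin φ sin δ + cos φ cos δ sin H₀ = 2.5026×0.96410×0.21588 + 0.26556×0.97642×0.59642 = 0.520866 + 0.154651 = 0.675517.
Q̄ = (S₀/π) × [bracket] = (1280/π) × 0.675517 = 275.2 W/m².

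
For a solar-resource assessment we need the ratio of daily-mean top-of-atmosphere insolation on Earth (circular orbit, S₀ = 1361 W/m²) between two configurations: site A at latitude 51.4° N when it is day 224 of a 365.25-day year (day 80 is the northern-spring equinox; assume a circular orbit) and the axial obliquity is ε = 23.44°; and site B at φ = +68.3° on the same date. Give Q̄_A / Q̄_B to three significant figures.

Q̄_A / Q̄_B ≈ 1.18

— Configuration A (φ=+51.4°):
Solar longitude: λ_s = 360° × (224 − 80)/365.25 = 141.930°.
sin δ = sin 23.44° × sin 141.930° = 0.24528, so δ = +14.199°.
cos H₀ = −tan(+51.4°) tan(+14.199°) = -0.3169, H₀ = 1.8933 rad.
Bracket: H₀ sin φ sin δ + cos φ cos δ sin H₀ = 1.8933×0.78152×0.24528 + 0.62388×0.96945×0.94844 = 0.362929 + 0.573636 = 0.936565.
Q̄ = (S₀/π) × [bracket] = (1361/π) × 0.936565 = 405.74 W/m².
— Configuration B (φ=+68.3°):
cos H₀ = −tan(+68.3°) tan(+14.199°) = -0.6358, H₀ = 2.2598 rad.
Bracket: H₀ sin φ sin δ + cos φ cos δ sin H₀ = 2.2598×0.92913×0.24528 + 0.36975×0.96945×0.77186 = 0.515002 + 0.276676 = 0.791678.
Q̄ = (S₀/π) × [bracket] = (1361/π) × 0.791678 = 342.97 W/m².
Ratio Q̄_A / Q̄_B = 405.74 / 342.97 = 1.183.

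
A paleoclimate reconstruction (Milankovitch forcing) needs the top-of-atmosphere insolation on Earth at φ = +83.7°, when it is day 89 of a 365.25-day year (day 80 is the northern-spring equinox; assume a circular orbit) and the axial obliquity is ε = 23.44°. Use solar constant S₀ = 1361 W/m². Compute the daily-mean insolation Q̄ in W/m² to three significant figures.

Q̄ ≈ 96.5 W/m²

Solar longitude: λ_s = 360° × (89 − 80)/365.25 = 8.871°.
sin δ = sin 23.44° × sin 8.871° = 0.06134, so δ = +3.517°.
cos H₀ = −tan(+83.7°) tan(+3.517°) = -0.5567, H₀ = 2.1612 rad.
Bracket: H₀ sin φ sin δ + cos φ cos δ sin H₀ = 2.1612×0.99396×0.06134 + 0.10973×0.99812×0.83074 = 0.131767 + 0.090986 = 0.222753.
Q̄ = (S₀/π) × [bracket] = (1361/π) × 0.222753 = 96.50 W/m².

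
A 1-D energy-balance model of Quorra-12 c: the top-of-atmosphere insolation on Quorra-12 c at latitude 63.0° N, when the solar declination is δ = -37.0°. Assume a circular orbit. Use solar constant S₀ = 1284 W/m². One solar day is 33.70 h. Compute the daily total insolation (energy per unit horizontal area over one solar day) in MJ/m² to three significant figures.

cos H₀ = −tan(+63.0°) tan(-37.000°) = 1.4789 ≥ 1 ⇒ polar night, H₀ = 0 and Q̄ = 0.
Daily total = Q̄ × 33.70 h × 3600 s/h = 0.00 MJ/m².

0.00 MJ/m²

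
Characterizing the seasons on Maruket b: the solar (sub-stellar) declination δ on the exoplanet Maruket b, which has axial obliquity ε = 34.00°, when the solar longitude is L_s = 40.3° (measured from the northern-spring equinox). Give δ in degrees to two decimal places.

sin δ = sin ε · sin L_s = sin 34.00° × sin 40.3° = 0.361680.
δ = arcsin(0.361680) = +21.20°.

δ = +21.20°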